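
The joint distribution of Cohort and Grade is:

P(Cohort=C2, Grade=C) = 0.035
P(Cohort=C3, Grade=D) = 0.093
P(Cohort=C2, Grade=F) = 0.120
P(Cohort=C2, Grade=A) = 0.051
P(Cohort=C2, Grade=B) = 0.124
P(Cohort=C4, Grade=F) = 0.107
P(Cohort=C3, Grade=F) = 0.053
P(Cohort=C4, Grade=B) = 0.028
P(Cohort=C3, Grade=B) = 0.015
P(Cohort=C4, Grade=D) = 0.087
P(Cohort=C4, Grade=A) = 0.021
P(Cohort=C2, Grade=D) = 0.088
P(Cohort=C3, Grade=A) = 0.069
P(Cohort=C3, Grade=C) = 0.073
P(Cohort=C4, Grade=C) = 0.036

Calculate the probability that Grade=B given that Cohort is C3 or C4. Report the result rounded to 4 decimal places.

P(Cohort=C3) = 0.069 + 0.015 + 0.073 + 0.093 + 0.053 = 0.303.
P(Cohort=C4) = 0.021 + 0.028 + 0.036 + 0.087 + 0.107 = 0.279.
P(Cohort ∈ {C3, C4}) = 0.303 + 0.279 = 0.582; P(Grade=B, Cohort ∈ {C3, C4}) = 0.015 + 0.028 = 0.043.
P(Grade=B | Cohort ∈ {C3, C4}) = 0.043/0.582 = 0.0739.

0.0739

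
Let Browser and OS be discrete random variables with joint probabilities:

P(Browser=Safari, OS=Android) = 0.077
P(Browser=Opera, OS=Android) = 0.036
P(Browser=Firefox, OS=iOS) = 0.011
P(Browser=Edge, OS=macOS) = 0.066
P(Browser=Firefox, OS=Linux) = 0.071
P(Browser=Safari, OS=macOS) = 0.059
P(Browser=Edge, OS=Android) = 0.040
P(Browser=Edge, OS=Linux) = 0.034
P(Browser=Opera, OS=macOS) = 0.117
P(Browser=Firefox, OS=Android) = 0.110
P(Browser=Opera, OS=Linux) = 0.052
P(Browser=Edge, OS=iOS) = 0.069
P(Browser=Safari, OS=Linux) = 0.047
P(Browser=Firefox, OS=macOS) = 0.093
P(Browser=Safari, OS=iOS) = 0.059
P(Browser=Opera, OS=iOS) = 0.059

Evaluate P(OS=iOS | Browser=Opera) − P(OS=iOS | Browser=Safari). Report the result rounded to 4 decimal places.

-0.0203

P(Browser=Opera) = 0.117 + 0.052 + 0.059 + 0.036 = 0.264; P(OS=iOS | Browser=Opera) = 0.059/0.264 = 0.22348.
P(Browser=Safari) = 0.059 + 0.047 + 0.059 + 0.077 = 0.242; P(OS=iOS | Browser=Safari) = 0.059/0.242 = 0.24380.
Difference = -0.0203.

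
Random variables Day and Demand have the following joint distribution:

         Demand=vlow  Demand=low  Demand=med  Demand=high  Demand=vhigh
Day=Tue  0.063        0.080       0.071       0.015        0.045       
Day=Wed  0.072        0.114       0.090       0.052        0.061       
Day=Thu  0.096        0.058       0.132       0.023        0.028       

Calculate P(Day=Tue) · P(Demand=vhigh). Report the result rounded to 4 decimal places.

P(Day=Tue) = 0.063 + 0.080 + 0.071 + 0.015 + 0.045 = 0.274.
P(Demand=vhigh) = 0.045 + 0.061 + 0.028 = 0.134.
Product: 0.274 × 0.134 = 0.0367.

0.0367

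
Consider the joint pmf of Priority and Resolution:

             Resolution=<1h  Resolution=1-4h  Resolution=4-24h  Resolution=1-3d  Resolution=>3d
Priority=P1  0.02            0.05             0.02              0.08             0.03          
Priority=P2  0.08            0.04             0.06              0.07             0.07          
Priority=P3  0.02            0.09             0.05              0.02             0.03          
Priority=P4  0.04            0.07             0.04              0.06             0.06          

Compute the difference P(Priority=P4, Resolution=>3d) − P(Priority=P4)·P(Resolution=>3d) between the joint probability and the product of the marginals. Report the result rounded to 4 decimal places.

0.0087

P(Priority=P4) = 0.04 + 0.07 + 0.04 + 0.06 + 0.06 = 0.27.
P(Resolution=>3d) = 0.03 + 0.07 + 0.03 + 0.06 = 0.19.
P(Priority=P4, Resolution=>3d) − P(Priority=P4)P(Resolution=>3d) = 0.06 − 0.27×0.19 = 0.0087.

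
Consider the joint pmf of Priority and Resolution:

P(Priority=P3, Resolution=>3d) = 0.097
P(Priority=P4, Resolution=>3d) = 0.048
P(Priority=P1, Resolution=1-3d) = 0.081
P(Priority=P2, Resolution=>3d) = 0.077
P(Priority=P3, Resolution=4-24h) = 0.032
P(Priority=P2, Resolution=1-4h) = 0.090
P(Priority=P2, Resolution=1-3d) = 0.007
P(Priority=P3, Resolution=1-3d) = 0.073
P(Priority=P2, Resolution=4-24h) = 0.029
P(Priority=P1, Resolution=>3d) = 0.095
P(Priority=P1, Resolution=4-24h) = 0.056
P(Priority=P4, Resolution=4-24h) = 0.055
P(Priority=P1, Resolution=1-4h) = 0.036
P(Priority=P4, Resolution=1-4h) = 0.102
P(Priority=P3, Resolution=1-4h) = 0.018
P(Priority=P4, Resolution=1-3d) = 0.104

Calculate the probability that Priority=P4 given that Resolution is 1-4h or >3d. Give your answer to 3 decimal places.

0.266

P(Resolution=1-4h) = 0.036 + 0.090 + 0.018 + 0.102 = 0.246.
P(Resolution=>3d) = 0.095 + 0.077 + 0.097 + 0.048 = 0.317.
P(Resolution ∈ {1-4h, >3d}) = 0.246 + 0.317 = 0.563; P(Priority=P4, Resolution ∈ {1-4h, >3d}) = 0.102 + 0.048 = 0.150.
P(Priority=P4 | Resolution ∈ {1-4h, >3d}) = 0.150/0.563 = 0.266.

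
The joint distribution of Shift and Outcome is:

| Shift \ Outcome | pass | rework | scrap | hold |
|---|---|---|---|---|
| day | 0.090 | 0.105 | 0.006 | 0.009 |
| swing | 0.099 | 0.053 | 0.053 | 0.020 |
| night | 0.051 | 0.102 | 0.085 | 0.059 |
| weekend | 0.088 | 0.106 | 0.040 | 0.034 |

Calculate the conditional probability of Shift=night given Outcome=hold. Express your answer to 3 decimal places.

P(Outcome=hold) = 0.009 + 0.020 + 0.059 + 0.034 = 0.122.
P(Shift=night | Outcome=hold) = 0.059/0.122 = 0.484.

0.484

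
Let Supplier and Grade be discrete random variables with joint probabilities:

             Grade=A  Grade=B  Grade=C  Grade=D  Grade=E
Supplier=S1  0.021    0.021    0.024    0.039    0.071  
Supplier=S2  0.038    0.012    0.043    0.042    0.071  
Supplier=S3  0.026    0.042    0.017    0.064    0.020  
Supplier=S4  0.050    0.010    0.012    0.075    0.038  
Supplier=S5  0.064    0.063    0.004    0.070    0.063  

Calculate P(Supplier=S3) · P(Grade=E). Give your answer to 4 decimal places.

P(Supplier=S3) = 0.026 + 0.042 + 0.017 + 0.064 + 0.020 = 0.169.
P(Grade=E) = 0.071 + 0.071 + 0.020 + 0.038 + 0.063 = 0.263.
Product: 0.169 × 0.263 = 0.0444.

0.0444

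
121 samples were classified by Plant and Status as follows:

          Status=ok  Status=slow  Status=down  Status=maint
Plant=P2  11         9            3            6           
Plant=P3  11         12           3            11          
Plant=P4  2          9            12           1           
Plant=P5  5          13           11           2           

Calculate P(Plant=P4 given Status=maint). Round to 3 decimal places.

Total with Status=maint: 6 + 11 + 1 + 2 = 20.
P(Plant=P4 | Status=maint) = 1/20 = 0.050.

0.050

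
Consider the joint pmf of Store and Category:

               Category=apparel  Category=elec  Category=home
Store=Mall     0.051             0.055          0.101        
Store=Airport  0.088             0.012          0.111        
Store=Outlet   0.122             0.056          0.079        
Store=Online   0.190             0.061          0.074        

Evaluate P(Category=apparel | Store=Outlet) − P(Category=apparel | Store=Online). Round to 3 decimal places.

-0.110

P(Store=Outlet) = 0.122 + 0.056 + 0.079 = 0.257; P(Category=apparel | Store=Outlet) = 0.122/0.257 = 0.4747.
P(Store=Online) = 0.190 + 0.061 + 0.074 = 0.325; P(Category=apparel | Store=Online) = 0.190/0.325 = 0.5846.
Difference = -0.110.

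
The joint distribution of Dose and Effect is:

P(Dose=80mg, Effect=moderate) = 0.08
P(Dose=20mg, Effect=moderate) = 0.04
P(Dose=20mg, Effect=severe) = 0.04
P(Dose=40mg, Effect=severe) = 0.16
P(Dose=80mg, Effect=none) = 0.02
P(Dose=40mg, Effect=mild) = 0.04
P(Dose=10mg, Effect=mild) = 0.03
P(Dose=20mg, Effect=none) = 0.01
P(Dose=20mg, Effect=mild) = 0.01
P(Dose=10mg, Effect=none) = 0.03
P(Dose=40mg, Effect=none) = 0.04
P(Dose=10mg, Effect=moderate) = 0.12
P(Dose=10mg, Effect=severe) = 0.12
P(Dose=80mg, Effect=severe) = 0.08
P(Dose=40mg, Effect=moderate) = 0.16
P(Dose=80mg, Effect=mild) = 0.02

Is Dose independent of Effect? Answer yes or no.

yes

Every cell satisfies P(Dose,Effect) = P(Dose)·P(Effect). For instance P(Dose=20mg) = 0.10, P(Effect=moderate) = 0.40, and 0.10×0.40 = 0.04 matches the joint entry. So Dose and Effect are independent.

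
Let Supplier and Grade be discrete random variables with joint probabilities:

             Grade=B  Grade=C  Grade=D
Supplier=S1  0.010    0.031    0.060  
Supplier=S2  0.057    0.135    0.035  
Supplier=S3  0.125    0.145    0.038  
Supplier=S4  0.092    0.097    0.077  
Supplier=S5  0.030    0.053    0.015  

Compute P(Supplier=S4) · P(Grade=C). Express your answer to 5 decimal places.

0.12263

P(Supplier=S4) = 0.092 + 0.097 + 0.077 = 0.266.
P(Grade=C) = 0.031 + 0.135 + 0.145 + 0.097 + 0.053 = 0.461.
Product: 0.266 × 0.461 = 0.12263.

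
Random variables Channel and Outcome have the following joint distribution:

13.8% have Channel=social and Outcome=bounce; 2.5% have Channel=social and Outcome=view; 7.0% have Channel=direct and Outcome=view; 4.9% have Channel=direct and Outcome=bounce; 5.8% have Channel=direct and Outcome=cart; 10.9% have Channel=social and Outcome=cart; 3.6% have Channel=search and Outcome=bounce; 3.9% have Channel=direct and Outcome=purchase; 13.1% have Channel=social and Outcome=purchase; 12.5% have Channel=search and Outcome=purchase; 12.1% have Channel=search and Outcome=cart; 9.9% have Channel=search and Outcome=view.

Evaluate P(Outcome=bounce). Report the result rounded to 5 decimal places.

0.22300

P(Outcome=bounce) = 0.036 + 0.138 + 0.049 = 0.223.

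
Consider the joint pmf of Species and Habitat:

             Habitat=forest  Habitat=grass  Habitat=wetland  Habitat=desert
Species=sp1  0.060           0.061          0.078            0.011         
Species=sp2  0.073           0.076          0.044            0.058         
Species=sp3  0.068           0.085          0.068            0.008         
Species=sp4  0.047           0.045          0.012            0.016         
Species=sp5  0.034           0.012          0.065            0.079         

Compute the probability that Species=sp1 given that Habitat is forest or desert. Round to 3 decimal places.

P(Habitat=forest) = 0.060 + 0.073 + 0.068 + 0.047 + 0.034 = 0.282.
P(Habitat=desert) = 0.011 + 0.058 + 0.008 + 0.016 + 0.079 = 0.172.
P(Habitat ∈ {forest, desert}) = 0.282 + 0.172 = 0.454; P(Species=sp1, Habitat ∈ {forest, desert}) = 0.060 + 0.011 = 0.071.
P(Species=sp1 | Habitat ∈ {forest, desert}) = 0.071/0.454 = 0.156.

0.156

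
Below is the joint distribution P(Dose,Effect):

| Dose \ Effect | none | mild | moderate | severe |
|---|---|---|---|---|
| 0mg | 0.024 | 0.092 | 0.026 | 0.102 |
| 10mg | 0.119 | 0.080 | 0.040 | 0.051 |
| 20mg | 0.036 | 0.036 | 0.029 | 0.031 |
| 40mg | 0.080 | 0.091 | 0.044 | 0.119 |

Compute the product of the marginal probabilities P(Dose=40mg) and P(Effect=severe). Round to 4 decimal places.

P(Dose=40mg) = 0.080 + 0.091 + 0.044 + 0.119 = 0.334.
P(Effect=severe) = 0.102 + 0.051 + 0.031 + 0.119 = 0.303.
Product: 0.334 × 0.303 = 0.1012.

0.1012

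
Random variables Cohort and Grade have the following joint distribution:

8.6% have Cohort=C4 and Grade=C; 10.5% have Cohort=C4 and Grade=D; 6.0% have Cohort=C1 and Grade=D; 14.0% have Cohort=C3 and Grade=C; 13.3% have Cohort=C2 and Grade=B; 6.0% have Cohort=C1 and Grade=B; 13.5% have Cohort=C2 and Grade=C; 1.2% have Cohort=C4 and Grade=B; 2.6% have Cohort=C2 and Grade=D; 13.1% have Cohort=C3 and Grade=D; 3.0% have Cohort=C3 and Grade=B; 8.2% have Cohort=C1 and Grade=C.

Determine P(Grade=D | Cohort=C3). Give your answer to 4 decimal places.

0.4352

P(Cohort=C3) = 0.030 + 0.140 + 0.131 = 0.301.
P(Grade=D | Cohort=C3) = 0.131/0.301 = 0.4352.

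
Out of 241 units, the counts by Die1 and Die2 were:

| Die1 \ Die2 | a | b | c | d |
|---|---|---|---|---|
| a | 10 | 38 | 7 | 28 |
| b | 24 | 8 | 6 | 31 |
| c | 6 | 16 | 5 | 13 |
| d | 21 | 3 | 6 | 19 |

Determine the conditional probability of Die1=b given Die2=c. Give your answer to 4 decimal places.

Total with Die2=c: 7 + 6 + 5 + 6 = 24.
P(Die1=b | Die2=c) = 6/24 = 0.2500.

0.2500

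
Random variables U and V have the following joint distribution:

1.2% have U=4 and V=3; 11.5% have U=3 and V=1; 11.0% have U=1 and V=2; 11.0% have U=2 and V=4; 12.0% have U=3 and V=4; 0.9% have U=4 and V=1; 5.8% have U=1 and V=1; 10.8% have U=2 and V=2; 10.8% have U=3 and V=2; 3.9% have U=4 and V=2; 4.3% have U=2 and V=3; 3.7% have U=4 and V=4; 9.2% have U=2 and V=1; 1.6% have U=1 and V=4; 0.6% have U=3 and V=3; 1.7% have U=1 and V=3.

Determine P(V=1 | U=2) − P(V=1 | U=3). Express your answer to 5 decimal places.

-0.06889

P(U=2) = 0.092 + 0.108 + 0.043 + 0.110 = 0.353; P(V=1 | U=2) = 0.092/0.353 = 0.260623.
P(U=3) = 0.115 + 0.108 + 0.006 + 0.120 = 0.349; P(V=1 | U=3) = 0.115/0.349 = 0.329513.
Difference = -0.06889.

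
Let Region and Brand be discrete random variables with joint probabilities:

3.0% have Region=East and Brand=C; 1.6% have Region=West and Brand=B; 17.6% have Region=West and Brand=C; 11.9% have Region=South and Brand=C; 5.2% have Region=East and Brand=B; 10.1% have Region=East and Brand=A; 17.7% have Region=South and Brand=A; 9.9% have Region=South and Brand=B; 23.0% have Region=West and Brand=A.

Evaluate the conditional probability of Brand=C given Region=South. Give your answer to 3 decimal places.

0.301

P(Region=South) = 0.177 + 0.099 + 0.119 = 0.395.
P(Brand=C | Region=South) = 0.119/0.395 = 0.301.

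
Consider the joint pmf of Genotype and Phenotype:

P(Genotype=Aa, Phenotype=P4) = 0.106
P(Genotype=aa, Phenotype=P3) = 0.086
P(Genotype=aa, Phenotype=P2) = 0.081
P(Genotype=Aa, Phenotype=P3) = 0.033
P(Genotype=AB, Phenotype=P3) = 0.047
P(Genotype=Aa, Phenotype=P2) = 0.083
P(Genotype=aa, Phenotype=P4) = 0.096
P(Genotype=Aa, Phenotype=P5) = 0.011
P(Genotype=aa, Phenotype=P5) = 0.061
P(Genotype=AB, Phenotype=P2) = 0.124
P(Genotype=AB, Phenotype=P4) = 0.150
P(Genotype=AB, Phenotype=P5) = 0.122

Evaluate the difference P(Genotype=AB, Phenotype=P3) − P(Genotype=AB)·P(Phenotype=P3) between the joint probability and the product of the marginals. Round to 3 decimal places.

P(Genotype=AB) = 0.124 + 0.047 + 0.150 + 0.122 = 0.443.
P(Phenotype=P3) = 0.033 + 0.086 + 0.047 = 0.166.
P(Genotype=AB, Phenotype=P3) − P(Genotype=AB)P(Phenotype=P3) = 0.047 − 0.443×0.166 = -0.027.

-0.027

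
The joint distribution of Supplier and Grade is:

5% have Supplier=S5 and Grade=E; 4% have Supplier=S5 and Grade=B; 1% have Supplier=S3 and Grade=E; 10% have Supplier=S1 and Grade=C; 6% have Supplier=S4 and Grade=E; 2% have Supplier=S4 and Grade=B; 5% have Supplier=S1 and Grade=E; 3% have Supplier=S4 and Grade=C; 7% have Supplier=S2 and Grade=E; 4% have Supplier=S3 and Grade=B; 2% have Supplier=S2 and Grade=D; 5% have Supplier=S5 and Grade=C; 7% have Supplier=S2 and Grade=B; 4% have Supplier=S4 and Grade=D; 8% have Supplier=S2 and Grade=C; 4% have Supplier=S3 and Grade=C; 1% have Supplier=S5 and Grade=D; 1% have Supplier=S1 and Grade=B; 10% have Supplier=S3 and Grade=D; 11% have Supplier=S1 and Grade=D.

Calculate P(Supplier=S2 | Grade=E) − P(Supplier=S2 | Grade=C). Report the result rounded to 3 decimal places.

P(Grade=E) = 0.05 + 0.07 + 0.01 + 0.06 + 0.05 = 0.24; P(Supplier=S2 | Grade=E) = 0.07/0.24 = 0.2917.
P(Grade=C) = 0.10 + 0.08 + 0.04 + 0.03 + 0.05 = 0.30; P(Supplier=S2 | Grade=C) = 0.08/0.30 = 0.2667.
Difference = 0.025.

0.025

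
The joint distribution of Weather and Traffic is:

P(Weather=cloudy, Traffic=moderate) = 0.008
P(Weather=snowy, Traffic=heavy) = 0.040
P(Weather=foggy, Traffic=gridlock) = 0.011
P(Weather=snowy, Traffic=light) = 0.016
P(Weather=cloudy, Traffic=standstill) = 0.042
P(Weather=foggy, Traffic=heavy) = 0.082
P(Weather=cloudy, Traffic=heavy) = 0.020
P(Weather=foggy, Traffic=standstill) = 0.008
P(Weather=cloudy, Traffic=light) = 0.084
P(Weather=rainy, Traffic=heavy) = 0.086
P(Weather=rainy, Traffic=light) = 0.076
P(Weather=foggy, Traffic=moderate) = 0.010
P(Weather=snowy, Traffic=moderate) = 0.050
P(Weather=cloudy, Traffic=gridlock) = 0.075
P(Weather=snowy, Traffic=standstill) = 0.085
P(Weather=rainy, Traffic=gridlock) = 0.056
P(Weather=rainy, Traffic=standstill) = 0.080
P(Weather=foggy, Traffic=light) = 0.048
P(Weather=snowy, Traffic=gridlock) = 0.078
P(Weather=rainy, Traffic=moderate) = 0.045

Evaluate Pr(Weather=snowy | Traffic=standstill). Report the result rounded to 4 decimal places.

0.3953

P(Traffic=standstill) = 0.042 + 0.080 + 0.085 + 0.008 = 0.215.
P(Weather=snowy | Traffic=standstill) = 0.085/0.215 = 0.3953.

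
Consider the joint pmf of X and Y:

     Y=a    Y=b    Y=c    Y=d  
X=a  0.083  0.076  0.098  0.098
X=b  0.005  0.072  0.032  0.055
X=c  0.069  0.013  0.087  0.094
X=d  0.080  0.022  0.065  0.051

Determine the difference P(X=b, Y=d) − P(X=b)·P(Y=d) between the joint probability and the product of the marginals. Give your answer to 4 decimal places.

P(X=b) = 0.005 + 0.072 + 0.032 + 0.055 = 0.164.
P(Y=d) = 0.098 + 0.055 + 0.094 + 0.051 = 0.298.
P(X=b, Y=d) − P(X=b)P(Y=d) = 0.055 − 0.164×0.298 = 0.0061.

0.0061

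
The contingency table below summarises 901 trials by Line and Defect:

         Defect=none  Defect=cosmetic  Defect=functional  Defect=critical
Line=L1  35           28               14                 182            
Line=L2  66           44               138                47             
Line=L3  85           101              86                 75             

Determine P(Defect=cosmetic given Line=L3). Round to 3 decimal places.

Total with Line=L3: 85 + 101 + 86 + 75 = 347.
P(Defect=cosmetic | Line=L3) = 101/347 = 0.291.

0.291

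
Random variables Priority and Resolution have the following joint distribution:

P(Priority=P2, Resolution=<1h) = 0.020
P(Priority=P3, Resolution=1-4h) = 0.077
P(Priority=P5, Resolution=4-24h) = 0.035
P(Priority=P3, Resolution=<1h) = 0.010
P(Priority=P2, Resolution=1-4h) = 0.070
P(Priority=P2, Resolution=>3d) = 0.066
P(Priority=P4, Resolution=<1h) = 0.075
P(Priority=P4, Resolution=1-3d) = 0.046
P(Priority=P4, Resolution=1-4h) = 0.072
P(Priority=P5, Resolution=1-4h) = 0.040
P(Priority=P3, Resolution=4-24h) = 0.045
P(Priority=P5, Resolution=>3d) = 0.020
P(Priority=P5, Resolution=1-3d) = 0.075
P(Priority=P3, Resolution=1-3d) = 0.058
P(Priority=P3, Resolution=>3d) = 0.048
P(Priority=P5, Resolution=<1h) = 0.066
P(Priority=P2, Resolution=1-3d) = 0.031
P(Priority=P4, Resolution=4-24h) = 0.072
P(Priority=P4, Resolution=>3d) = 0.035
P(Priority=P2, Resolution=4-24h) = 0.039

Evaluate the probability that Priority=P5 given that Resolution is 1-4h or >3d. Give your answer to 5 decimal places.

P(Resolution=1-4h) = 0.070 + 0.077 + 0.072 + 0.040 = 0.259.
P(Resolution=>3d) = 0.066 + 0.048 + 0.035 + 0.020 = 0.169.
P(Resolution ∈ {1-4h, >3d}) = 0.259 + 0.169 = 0.428; P(Priority=P5, Resolution ∈ {1-4h, >3d}) = 0.040 + 0.020 = 0.060.
P(Priority=P5 | Resolution ∈ {1-4h, >3d}) = 0.060/0.428 = 0.14019.

0.14019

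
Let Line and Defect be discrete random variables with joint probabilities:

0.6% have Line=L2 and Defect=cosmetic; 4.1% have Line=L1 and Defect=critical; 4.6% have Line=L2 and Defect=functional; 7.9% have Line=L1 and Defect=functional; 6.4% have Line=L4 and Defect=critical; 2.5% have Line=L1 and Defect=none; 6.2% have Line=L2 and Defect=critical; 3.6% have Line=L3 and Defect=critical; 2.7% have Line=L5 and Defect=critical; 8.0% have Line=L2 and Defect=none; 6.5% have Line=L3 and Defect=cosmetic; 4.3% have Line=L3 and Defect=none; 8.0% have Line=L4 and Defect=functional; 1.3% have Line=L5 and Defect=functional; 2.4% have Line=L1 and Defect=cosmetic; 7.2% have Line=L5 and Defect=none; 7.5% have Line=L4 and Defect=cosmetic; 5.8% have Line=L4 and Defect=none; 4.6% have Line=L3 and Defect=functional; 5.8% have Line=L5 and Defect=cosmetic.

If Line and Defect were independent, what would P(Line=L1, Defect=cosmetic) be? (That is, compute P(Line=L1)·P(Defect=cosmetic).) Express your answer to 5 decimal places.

P(Line=L1) = 0.025 + 0.024 + 0.079 + 0.041 = 0.169.
P(Defect=cosmetic) = 0.024 + 0.006 + 0.065 + 0.075 + 0.058 = 0.228.
Product: 0.169 × 0.228 = 0.03853.

0.03853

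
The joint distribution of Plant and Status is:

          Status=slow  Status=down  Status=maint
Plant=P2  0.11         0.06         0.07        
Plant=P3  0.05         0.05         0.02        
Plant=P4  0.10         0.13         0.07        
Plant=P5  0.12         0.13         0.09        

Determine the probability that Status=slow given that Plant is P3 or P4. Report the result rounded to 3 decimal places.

0.357

P(Plant=P3) = 0.05 + 0.05 + 0.02 = 0.12.
P(Plant=P4) = 0.10 + 0.13 + 0.07 = 0.30.
P(Plant ∈ {P3, P4}) = 0.12 + 0.30 = 0.42; P(Status=slow, Plant ∈ {P3, P4}) = 0.05 + 0.10 = 0.15.
P(Status=slow | Plant ∈ {P3, P4}) = 0.15/0.42 = 0.357.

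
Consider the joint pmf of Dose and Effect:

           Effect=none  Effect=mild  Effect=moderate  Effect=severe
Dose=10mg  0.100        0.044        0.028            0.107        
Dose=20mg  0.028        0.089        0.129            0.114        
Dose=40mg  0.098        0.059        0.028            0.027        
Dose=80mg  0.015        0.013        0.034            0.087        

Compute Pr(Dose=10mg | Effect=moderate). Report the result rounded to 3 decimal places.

P(Effect=moderate) = 0.028 + 0.129 + 0.028 + 0.034 = 0.219.
P(Dose=10mg | Effect=moderate) = 0.028/0.219 = 0.128.

0.128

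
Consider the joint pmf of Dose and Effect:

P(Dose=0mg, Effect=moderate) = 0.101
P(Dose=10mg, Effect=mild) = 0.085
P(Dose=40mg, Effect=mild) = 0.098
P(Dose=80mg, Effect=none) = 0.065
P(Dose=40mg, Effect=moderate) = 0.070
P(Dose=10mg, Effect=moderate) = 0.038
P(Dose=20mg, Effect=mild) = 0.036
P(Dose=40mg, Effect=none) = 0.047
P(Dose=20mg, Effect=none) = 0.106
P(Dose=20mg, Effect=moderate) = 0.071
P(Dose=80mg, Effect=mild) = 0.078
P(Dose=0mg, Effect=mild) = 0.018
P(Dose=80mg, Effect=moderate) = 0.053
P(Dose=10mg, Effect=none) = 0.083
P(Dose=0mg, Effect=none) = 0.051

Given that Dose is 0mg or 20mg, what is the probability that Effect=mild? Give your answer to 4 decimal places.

0.1410

P(Dose=0mg) = 0.051 + 0.018 + 0.101 = 0.170.
P(Dose=20mg) = 0.106 + 0.036 + 0.071 = 0.213.
P(Dose ∈ {0mg, 20mg}) = 0.170 + 0.213 = 0.383; P(Effect=mild, Dose ∈ {0mg, 20mg}) = 0.018 + 0.036 = 0.054.
P(Effect=mild | Dose ∈ {0mg, 20mg}) = 0.054/0.383 = 0.1410.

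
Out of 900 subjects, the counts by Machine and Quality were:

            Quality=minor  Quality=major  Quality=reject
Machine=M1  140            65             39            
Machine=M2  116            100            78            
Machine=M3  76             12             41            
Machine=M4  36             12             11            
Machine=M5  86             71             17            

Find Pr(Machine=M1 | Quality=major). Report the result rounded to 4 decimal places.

Total with Quality=major: 65 + 100 + 12 + 12 + 71 = 260.
P(Machine=M1 | Quality=major) = 65/260 = 0.2500.

0.2500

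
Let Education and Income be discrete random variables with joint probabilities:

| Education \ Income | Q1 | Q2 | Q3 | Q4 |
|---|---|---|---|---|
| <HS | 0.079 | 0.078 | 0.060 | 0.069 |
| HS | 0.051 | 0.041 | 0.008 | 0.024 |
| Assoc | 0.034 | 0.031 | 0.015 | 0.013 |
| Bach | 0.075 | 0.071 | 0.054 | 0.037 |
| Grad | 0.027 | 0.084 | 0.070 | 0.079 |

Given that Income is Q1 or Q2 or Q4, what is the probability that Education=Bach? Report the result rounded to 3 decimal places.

0.231

P(Income=Q1) = 0.079 + 0.051 + 0.034 + 0.075 + 0.027 = 0.266.
P(Income=Q2) = 0.078 + 0.041 + 0.031 + 0.071 + 0.084 = 0.305.
P(Income=Q4) = 0.069 + 0.024 + 0.013 + 0.037 + 0.079 = 0.222.
P(Income ∈ {Q1, Q2, Q4}) = 0.266 + 0.305 + 0.222 = 0.793; P(Education=Bach, Income ∈ {Q1, Q2, Q4}) = 0.075 + 0.071 + 0.037 = 0.183.
P(Education=Bach | Income ∈ {Q1, Q2, Q4}) = 0.183/0.793 = 0.231.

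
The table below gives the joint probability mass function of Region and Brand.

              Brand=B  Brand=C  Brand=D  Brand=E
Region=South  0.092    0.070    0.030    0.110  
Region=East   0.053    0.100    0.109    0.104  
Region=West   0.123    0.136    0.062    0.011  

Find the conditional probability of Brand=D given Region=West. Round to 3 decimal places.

P(Region=West) = 0.123 + 0.136 + 0.062 + 0.011 = 0.332.
P(Brand=D | Region=West) = 0.062/0.332 = 0.187.

0.187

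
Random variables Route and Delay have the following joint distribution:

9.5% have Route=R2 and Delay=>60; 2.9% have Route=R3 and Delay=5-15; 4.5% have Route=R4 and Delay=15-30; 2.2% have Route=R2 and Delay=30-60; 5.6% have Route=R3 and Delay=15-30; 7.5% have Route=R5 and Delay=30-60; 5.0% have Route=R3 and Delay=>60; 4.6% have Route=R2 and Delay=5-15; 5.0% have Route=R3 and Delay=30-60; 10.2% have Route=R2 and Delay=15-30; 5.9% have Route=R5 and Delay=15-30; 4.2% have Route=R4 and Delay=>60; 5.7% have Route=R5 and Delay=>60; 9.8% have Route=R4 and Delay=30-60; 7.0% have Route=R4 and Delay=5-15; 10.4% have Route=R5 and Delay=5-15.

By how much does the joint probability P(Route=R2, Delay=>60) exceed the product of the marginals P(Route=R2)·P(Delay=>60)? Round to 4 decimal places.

0.0303

P(Route=R2) = 0.046 + 0.102 + 0.022 + 0.095 = 0.265.
P(Delay=>60) = 0.095 + 0.050 + 0.042 + 0.057 = 0.244.
P(Route=R2, Delay=>60) − P(Route=R2)P(Delay=>60) = 0.095 − 0.265×0.244 = 0.0303.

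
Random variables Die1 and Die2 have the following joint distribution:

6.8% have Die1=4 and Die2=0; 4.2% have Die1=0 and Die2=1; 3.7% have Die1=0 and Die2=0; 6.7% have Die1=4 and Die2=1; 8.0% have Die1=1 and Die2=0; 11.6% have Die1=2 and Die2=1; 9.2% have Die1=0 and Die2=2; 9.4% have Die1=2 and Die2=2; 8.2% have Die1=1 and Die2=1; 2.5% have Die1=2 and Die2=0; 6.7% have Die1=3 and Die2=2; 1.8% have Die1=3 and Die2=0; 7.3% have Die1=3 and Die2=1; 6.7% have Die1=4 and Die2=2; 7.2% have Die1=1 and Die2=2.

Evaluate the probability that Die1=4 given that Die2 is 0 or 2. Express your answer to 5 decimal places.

0.21774

P(Die2=0) = 0.037 + 0.080 + 0.025 + 0.018 + 0.068 = 0.228.
P(Die2=2) = 0.092 + 0.072 + 0.094 + 0.067 + 0.067 = 0.392.
P(Die2 ∈ {0, 2}) = 0.228 + 0.392 = 0.620; P(Die1=4, Die2 ∈ {0, 2}) = 0.068 + 0.067 = 0.135.
P(Die1=4 | Die2 ∈ {0, 2}) = 0.135/0.620 = 0.21774.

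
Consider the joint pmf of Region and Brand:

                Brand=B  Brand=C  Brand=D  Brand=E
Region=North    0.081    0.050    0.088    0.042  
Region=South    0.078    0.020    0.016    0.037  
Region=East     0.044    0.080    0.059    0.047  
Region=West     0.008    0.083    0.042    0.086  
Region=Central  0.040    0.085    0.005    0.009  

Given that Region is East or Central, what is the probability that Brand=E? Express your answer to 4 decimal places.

0.1518

P(Region=East) = 0.044 + 0.080 + 0.059 + 0.047 = 0.230.
P(Region=Central) = 0.040 + 0.085 + 0.005 + 0.009 = 0.139.
P(Region ∈ {East, Central}) = 0.230 + 0.139 = 0.369; P(Brand=E, Region ∈ {East, Central}) = 0.047 + 0.009 = 0.056.
P(Brand=E | Region ∈ {East, Central}) = 0.056/0.369 = 0.1518.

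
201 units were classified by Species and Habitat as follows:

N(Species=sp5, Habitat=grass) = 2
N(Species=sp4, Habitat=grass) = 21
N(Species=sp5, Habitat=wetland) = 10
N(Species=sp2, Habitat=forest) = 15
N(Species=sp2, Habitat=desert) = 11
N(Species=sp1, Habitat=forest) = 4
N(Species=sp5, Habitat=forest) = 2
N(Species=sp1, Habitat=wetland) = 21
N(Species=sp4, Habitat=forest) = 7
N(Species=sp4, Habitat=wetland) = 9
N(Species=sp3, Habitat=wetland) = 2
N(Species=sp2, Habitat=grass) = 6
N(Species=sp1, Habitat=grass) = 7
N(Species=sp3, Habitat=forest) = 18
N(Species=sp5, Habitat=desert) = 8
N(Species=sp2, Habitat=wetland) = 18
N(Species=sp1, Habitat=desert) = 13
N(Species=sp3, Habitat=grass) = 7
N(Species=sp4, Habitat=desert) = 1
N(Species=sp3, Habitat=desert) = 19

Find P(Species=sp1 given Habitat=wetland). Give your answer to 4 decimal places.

0.3500

Total with Habitat=wetland: 21 + 18 + 2 + 9 + 10 = 60.
P(Species=sp1 | Habitat=wetland) = 21/60 = 0.3500.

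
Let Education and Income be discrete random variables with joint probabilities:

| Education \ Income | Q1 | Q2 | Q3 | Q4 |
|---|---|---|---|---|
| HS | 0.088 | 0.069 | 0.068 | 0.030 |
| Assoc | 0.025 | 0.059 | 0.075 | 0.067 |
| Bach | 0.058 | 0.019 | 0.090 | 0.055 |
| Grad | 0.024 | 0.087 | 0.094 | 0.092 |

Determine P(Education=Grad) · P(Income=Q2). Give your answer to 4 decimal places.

P(Education=Grad) = 0.024 + 0.087 + 0.094 + 0.092 = 0.297.
P(Income=Q2) = 0.069 + 0.059 + 0.019 + 0.087 = 0.234.
Product: 0.297 × 0.234 = 0.0695.

0.0695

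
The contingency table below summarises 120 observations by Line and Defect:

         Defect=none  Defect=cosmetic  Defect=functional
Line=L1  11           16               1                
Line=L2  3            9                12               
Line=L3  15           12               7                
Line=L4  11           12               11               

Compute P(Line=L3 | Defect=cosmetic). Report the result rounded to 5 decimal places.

Total with Defect=cosmetic: 16 + 9 + 12 + 12 = 49.
P(Line=L3 | Defect=cosmetic) = 12/49 = 0.24490.

0.24490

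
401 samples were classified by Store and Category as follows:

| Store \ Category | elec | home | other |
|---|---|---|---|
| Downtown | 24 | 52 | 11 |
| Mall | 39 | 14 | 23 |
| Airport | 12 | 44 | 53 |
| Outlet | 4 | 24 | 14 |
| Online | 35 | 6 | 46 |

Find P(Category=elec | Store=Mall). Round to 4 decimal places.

Total with Store=Mall: 39 + 14 + 23 = 76.
P(Category=elec | Store=Mall) = 39/76 = 0.5132.

0.5132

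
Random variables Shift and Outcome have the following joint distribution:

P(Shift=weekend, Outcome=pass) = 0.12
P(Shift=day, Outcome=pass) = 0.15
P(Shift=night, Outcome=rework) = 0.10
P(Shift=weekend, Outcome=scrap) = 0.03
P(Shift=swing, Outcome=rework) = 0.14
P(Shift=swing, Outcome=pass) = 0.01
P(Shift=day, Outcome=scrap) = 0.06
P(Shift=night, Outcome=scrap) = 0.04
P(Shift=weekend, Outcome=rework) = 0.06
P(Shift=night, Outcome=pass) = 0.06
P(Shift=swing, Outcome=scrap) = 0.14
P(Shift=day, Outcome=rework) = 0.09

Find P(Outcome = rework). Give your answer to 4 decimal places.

P(Outcome=rework) = 0.09 + 0.14 + 0.10 + 0.06 = 0.39.

0.3900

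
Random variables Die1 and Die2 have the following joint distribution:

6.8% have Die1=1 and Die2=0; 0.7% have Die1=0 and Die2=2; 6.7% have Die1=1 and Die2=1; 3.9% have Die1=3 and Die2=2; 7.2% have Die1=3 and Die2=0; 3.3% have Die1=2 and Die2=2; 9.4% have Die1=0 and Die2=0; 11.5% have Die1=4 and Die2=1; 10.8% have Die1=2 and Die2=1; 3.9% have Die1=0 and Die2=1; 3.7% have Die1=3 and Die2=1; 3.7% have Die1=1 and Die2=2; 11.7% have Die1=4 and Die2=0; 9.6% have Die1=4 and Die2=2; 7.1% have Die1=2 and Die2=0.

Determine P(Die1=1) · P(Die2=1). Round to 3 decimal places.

P(Die1=1) = 0.068 + 0.067 + 0.037 = 0.172.
P(Die2=1) = 0.039 + 0.067 + 0.108 + 0.037 + 0.115 = 0.366.
Product: 0.172 × 0.366 = 0.063.

0.063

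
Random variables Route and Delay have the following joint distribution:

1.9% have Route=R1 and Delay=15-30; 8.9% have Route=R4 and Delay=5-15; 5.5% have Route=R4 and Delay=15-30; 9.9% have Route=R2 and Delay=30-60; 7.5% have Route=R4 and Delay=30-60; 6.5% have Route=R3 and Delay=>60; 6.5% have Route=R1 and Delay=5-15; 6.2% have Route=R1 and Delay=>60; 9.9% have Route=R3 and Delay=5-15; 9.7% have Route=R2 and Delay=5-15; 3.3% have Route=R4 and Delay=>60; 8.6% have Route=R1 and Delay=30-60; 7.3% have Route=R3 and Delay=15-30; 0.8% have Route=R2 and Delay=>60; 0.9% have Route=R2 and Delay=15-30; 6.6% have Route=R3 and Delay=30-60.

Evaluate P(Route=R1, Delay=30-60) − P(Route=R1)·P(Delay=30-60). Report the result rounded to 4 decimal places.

0.0104

P(Route=R1) = 0.065 + 0.019 + 0.086 + 0.062 = 0.232.
P(Delay=30-60) = 0.086 + 0.099 + 0.066 + 0.075 = 0.326.
P(Route=R1, Delay=30-60) − P(Route=R1)P(Delay=30-60) = 0.086 − 0.232×0.326 = 0.0104.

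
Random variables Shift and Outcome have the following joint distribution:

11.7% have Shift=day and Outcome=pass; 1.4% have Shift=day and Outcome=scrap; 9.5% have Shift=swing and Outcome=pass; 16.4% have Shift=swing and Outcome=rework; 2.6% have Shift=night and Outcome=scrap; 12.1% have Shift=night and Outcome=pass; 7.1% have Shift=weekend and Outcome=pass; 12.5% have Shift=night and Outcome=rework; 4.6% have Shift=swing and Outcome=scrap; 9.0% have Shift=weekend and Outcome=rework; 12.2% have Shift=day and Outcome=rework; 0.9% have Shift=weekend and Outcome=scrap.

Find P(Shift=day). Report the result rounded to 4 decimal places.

0.2530

P(Shift=day) = 0.117 + 0.122 + 0.014 = 0.253.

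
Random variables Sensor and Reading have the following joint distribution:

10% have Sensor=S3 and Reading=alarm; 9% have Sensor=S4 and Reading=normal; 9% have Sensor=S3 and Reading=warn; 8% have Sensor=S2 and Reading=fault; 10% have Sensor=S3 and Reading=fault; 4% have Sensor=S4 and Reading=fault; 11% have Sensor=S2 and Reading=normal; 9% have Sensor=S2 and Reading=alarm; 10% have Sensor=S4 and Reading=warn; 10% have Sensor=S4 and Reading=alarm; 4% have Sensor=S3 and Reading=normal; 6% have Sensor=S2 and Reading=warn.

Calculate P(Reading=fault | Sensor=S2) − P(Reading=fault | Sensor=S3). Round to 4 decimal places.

P(Sensor=S2) = 0.11 + 0.06 + 0.09 + 0.08 = 0.34; P(Reading=fault | Sensor=S2) = 0.08/0.34 = 0.23529.
P(Sensor=S3) = 0.04 + 0.09 + 0.10 + 0.10 = 0.33; P(Reading=fault | Sensor=S3) = 0.10/0.33 = 0.30303.
Difference = -0.0677.

-0.0677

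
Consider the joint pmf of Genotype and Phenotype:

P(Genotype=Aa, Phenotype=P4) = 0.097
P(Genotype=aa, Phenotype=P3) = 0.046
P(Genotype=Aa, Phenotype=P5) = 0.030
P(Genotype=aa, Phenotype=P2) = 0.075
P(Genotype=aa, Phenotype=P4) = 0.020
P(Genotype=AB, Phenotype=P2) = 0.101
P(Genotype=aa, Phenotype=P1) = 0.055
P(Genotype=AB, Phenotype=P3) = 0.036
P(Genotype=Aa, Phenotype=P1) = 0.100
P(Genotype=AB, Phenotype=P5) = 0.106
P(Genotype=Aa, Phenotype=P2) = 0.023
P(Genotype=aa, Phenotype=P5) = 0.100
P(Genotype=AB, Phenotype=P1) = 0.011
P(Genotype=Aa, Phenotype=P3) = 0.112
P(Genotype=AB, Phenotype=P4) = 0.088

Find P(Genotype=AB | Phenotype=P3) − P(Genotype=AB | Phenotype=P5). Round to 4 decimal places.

P(Phenotype=P3) = 0.112 + 0.046 + 0.036 = 0.194; P(Genotype=AB | Phenotype=P3) = 0.036/0.194 = 0.18557.
P(Phenotype=P5) = 0.030 + 0.100 + 0.106 = 0.236; P(Genotype=AB | Phenotype=P5) = 0.106/0.236 = 0.44915.
Difference = -0.2636.

-0.2636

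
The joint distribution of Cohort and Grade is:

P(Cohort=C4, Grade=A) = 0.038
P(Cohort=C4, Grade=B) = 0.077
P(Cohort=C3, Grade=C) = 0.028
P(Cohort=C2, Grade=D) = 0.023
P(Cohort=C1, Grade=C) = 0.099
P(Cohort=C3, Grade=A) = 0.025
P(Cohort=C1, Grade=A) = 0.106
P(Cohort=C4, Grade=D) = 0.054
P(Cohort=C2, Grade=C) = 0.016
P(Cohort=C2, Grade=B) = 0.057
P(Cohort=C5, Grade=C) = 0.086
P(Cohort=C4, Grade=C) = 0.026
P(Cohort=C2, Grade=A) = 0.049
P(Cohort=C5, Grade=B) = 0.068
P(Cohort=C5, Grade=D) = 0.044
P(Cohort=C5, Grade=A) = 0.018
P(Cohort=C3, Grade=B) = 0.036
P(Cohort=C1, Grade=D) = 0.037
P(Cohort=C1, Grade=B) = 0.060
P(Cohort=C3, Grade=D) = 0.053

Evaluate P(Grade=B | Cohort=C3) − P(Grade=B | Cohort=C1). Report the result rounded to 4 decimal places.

P(Cohort=C3) = 0.025 + 0.036 + 0.028 + 0.053 = 0.142; P(Grade=B | Cohort=C3) = 0.036/0.142 = 0.25352.
P(Cohort=C1) = 0.106 + 0.060 + 0.099 + 0.037 = 0.302; P(Grade=B | Cohort=C1) = 0.060/0.302 = 0.19868.
Difference = 0.0548.

0.0548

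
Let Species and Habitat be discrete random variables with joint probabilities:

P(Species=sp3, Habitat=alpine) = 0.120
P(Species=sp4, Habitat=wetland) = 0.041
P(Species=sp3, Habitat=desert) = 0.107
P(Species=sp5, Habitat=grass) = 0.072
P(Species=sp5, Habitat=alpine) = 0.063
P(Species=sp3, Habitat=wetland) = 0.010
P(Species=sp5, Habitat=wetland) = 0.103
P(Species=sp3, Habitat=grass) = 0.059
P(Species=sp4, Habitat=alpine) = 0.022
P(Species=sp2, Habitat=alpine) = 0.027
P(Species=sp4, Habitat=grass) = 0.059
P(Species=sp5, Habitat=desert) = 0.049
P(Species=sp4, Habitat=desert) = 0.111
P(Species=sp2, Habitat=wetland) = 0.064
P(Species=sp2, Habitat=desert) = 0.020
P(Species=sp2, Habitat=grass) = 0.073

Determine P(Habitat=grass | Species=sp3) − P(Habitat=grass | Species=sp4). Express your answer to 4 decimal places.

P(Species=sp3) = 0.059 + 0.010 + 0.107 + 0.120 = 0.296; P(Habitat=grass | Species=sp3) = 0.059/0.296 = 0.19932.
P(Species=sp4) = 0.059 + 0.041 + 0.111 + 0.022 = 0.233; P(Habitat=grass | Species=sp4) = 0.059/0.233 = 0.25322.
Difference = -0.0539.

-0.0539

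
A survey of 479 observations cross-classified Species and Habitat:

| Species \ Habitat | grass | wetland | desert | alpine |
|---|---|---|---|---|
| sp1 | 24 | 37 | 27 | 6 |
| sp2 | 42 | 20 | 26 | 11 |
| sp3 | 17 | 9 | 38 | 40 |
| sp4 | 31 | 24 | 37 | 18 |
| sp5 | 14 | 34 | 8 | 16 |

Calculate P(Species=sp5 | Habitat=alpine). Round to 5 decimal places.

Total with Habitat=alpine: 6 + 11 + 40 + 18 + 16 = 91.
P(Species=sp5 | Habitat=alpine) = 16/91 = 0.17582.

0.17582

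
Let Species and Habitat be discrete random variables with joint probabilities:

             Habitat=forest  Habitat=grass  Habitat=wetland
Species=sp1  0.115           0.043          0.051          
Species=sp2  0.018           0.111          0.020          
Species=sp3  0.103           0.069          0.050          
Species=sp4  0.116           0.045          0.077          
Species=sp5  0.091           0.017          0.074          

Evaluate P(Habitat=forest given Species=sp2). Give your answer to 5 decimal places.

0.12081

P(Species=sp2) = 0.018 + 0.111 + 0.020 = 0.149.
P(Habitat=forest | Species=sp2) = 0.018/0.149 = 0.12081.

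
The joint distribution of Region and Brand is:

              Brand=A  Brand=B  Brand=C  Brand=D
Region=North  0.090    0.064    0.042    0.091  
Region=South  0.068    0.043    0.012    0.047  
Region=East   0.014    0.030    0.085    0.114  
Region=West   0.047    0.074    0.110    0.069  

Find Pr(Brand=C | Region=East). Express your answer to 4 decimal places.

0.3498

P(Region=East) = 0.014 + 0.030 + 0.085 + 0.114 = 0.243.
P(Brand=C | Region=East) = 0.085/0.243 = 0.3498.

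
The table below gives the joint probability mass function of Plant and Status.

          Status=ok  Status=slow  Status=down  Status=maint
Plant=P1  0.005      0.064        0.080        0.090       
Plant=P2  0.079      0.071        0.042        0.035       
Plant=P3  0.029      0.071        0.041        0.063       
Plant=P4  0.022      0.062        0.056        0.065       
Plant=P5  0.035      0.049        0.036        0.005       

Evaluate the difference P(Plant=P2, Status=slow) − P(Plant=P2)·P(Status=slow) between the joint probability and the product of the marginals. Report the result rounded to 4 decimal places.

P(Plant=P2) = 0.079 + 0.071 + 0.042 + 0.035 = 0.227.
P(Status=slow) = 0.064 + 0.071 + 0.071 + 0.062 + 0.049 = 0.317.
P(Plant=P2, Status=slow) − P(Plant=P2)P(Status=slow) = 0.071 − 0.227×0.317 = -0.0010.

-0.0010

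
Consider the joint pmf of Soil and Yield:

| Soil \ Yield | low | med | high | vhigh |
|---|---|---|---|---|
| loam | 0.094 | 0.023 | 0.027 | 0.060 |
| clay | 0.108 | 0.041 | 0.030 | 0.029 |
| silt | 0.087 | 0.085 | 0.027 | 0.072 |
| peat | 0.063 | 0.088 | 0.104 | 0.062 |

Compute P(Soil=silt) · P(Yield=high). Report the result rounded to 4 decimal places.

P(Soil=silt) = 0.087 + 0.085 + 0.027 + 0.072 = 0.271.
P(Yield=high) = 0.027 + 0.030 + 0.027 + 0.104 = 0.188.
Product: 0.271 × 0.188 = 0.0509.

0.0509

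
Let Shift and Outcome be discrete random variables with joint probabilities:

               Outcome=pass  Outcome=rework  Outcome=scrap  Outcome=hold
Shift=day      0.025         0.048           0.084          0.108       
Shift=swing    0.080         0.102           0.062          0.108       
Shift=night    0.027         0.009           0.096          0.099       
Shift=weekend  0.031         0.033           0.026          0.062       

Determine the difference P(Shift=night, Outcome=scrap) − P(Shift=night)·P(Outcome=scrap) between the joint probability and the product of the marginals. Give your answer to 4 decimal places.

P(Shift=night) = 0.027 + 0.009 + 0.096 + 0.099 = 0.231.
P(Outcome=scrap) = 0.084 + 0.062 + 0.096 + 0.026 = 0.268.
P(Shift=night, Outcome=scrap) − P(Shift=night)P(Outcome=scrap) = 0.096 − 0.231×0.268 = 0.0341.

0.0341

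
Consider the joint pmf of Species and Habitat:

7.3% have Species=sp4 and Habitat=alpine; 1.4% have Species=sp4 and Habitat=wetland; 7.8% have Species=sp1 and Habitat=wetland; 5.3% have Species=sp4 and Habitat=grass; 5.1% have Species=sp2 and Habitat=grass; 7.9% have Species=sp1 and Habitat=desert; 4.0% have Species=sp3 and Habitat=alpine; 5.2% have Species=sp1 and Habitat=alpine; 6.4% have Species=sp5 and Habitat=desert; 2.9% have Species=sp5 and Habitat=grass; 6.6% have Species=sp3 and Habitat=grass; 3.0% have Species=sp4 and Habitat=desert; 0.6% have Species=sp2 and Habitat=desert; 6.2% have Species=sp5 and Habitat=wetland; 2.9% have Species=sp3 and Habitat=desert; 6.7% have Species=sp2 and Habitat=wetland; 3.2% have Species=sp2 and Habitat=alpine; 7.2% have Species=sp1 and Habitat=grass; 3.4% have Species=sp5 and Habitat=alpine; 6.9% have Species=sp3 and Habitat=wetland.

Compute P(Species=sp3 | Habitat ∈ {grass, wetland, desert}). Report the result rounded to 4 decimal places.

0.2133

P(Habitat=grass) = 0.072 + 0.051 + 0.066 + 0.053 + 0.029 = 0.271.
P(Habitat=wetland) = 0.078 + 0.067 + 0.069 + 0.014 + 0.062 = 0.290.
P(Habitat=desert) = 0.079 + 0.006 + 0.029 + 0.030 + 0.064 = 0.208.
P(Habitat ∈ {grass, wetland, desert}) = 0.271 + 0.290 + 0.208 = 0.769; P(Species=sp3, Habitat ∈ {grass, wetland, desert}) = 0.066 + 0.069 + 0.029 = 0.164.
P(Species=sp3 | Habitat ∈ {grass, wetland, desert}) = 0.164/0.769 = 0.2133.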